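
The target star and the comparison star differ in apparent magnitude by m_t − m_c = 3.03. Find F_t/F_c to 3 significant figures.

F_t/F_c = 10^(−(m_t − m_c)/2.5) = 10^(-3.03/2.5) = 10^-1.212 = 0.06138.

0.0614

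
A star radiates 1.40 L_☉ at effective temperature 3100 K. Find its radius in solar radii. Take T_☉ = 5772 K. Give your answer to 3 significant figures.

4.10 solar radii

R/R_☉ = √(L/L_☉) / (T/T_☉)² = √(1.40) / (0.5371)²
       = 1.183 / 0.2885 = 4.102.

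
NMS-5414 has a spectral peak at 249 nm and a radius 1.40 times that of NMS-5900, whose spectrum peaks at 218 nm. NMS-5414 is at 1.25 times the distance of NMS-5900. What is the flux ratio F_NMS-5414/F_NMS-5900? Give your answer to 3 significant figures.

0.737

Wien's law: T_NMS-5414/T_NMS-5900 = λ_NMS-5900/λ_NMS-5414 = 218/249 = 0.8755.
L_NMS-5414/L_NMS-5900 = (R_NMS-5414/R_NMS-5900)²(T_NMS-5414/T_NMS-5900)⁴ = (1.40)²(0.8755)⁴ = 1.152.
F_NMS-5414/F_NMS-5900 = (L_NMS-5414/L_NMS-5900)/(d_NMS-5414/d_NMS-5900)² = 1.152/(1.25)² = 0.7370.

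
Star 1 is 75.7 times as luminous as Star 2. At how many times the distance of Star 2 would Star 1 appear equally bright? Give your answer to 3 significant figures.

Equal flux requires L_1/d_1² = L_2/d_2², so d_1/d_2 = √(L_1/L_2)
= √(75.7) = 8.701.

8.70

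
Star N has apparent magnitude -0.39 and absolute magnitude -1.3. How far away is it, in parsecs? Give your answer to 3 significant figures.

15.2 pc

m − M = 5 log₁₀(d/10 pc)
-0.39 − (-1.3) = 0.91 = 5 log₁₀(d/10)
d = 10 × 10^(0.91/5) = 10 × 10^0.182 = 15.21 pc.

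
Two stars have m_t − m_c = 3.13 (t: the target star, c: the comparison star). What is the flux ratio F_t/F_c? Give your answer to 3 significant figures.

0.0560

F_t/F_c = 10^(−(m_t − m_c)/2.5) = 10^(-3.13/2.5) = 10^-1.252 = 0.05598.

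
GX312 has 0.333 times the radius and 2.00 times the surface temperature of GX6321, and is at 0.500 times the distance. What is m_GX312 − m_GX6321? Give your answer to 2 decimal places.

-2.13

L_GX312/L_GX6321 = (0.333)²(2.00)⁴ = 1.774.
F_GX312/F_GX6321 = (L_GX312/L_GX6321)/(d_GX312/d_GX6321)² = 1.774/0.2500 = 7.097.
m_GX312 − m_GX6321 = −2.5 log₁₀(7.097) = -2.13.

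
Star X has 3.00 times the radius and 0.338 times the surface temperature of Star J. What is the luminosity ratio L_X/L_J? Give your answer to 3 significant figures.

From the Stefan–Boltzmann law, L ∝ R²T⁴, so
L_X/L_J = (R_X/R_J)² (T_X/T_J)⁴ = (3.00)² × (0.338)⁴ = 9.000 × 0.01305 = 0.1175.

0.117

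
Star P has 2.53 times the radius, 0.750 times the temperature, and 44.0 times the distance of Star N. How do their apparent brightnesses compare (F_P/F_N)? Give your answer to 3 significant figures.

0.00105

L_P/L_N = (R_P/R_N)²(T_P/T_N)⁴ = (2.53)² × (0.750)⁴ = 2.025.
F_P/F_N = (L_P/L_N)/(d_P/d_N)² = 2.025 / (44.0)² = 0.001046.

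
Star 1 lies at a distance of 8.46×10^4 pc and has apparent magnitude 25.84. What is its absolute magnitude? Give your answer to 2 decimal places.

6.20

M = m − 5 log₁₀(d/10 pc) = 25.84 − 5 log₁₀(8.46×10^4/10)
  = 25.84 − 5 × 3.927 = 25.84 − 19.64 = 6.20.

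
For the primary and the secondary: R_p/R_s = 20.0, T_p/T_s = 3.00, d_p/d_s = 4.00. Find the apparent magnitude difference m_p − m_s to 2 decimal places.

-8.27

L_p/L_s = (20.0)²(3.00)⁴ = 3.240×10^4.
F_p/F_s = (L_p/L_s)/(d_p/d_s)² = 3.240×10^4/16.00 = 2025.
m_p − m_s = −2.5 log₁₀(2025) = -8.27.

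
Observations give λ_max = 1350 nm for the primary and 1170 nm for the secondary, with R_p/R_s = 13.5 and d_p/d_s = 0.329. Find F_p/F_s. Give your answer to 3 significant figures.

950

Wien's law: T_p/T_s = λ_s/λ_p = 1170/1350 = 0.8667.
L_p/L_s = (R_p/R_s)²(T_p/T_s)⁴ = (13.5)²(0.8667)⁴ = 102.8.
F_p/F_s = (L_p/L_s)/(d_p/d_s)² = 102.8/(0.329)² = 949.9.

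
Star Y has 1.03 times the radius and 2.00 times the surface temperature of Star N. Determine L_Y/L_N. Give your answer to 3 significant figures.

17.0

From the Stefan–Boltzmann law, L ∝ R²T⁴, so
L_Y/L_N = (R_Y/R_N)² (T_Y/T_N)⁴ = (1.03)² × (2.00)⁴ = 1.061 × 16.00 = 16.97.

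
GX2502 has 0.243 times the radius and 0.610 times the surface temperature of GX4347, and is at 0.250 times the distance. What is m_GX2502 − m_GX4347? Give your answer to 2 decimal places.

L_GX2502/L_GX4347 = (0.243)²(0.610)⁴ = 0.008176.
F_GX2502/F_GX4347 = (L_GX2502/L_GX4347)/(d_GX2502/d_GX4347)² = 0.008176/0.06250 = 0.1308.
m_GX2502 − m_GX4347 = −2.5 log₁₀(0.1308) = 2.21.

2.21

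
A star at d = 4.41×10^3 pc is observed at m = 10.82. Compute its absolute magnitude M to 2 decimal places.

M = m − 5 log₁₀(d/10 pc) = 10.82 − 5 log₁₀(4.41×10^3/10)
  = 10.82 − 5 × 2.644 = 10.82 − 13.22 = -2.40.

-2.40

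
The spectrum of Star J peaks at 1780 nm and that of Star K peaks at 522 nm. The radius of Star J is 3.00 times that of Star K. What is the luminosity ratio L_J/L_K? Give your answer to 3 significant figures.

0.0666

Wien's law gives T ∝ 1/λ_max, so T_J/T_K = λ_K/λ_J = 522/1780 = 0.2933.
Then L ∝ R²T⁴ gives L_J/L_K = (3.00)² × (0.2933)⁴ = 9.000 × 0.007396 = 0.06656.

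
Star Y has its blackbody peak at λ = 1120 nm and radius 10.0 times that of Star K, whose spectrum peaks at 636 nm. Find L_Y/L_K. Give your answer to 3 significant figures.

10.4

Wien's law gives T ∝ 1/λ_max, so T_Y/T_K = λ_K/λ_Y = 636/1120 = 0.5679.
Then L ∝ R²T⁴ gives L_Y/L_K = (10.0)² × (0.5679)⁴ = 100.0 × 0.1040 = 10.40.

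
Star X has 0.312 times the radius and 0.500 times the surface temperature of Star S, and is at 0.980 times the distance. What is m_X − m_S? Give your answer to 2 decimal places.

L_X/L_S = (0.312)²(0.500)⁴ = 0.006084.
F_X/F_S = (L_X/L_S)/(d_X/d_S)² = 0.006084/0.9604 = 0.006335.
m_X − m_S = −2.5 log₁₀(0.006335) = 5.50.

5.50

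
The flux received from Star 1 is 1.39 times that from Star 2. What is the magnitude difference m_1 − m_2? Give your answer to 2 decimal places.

-0.36

m_1 − m_2 = −2.5 log₁₀(F_1/F_2) = −2.5 log₁₀(1.39) = −2.5 × (0.143) = -0.358.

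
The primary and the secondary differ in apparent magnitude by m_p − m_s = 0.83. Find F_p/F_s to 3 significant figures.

F_p/F_s = 10^(−(m_p − m_s)/2.5) = 10^(-0.83/2.5) = 10^-0.332 = 0.4656.

0.466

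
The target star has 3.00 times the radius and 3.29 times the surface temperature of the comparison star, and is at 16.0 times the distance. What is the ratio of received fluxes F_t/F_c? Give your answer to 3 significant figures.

L_t/L_c = (R_t/R_c)²(T_t/T_c)⁴ = (3.00)² × (3.29)⁴ = 1054.
F_t/F_c = (L_t/L_c)/(d_t/d_c)² = 1054 / (16.0)² = 4.119.

4.12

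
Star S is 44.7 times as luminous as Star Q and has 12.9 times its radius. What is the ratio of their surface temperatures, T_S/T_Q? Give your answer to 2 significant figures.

0.72

L ∝ R²T⁴ gives T ∝ (L/R²)^(1/4), so
T_S/T_Q = (44.7 / 12.9²)^(1/4) = (0.2686)^(1/4) = 0.7199.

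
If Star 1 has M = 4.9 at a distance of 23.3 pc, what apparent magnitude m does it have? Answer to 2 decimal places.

m = M + 5 log₁₀(d/10 pc) = 4.9 + 5 log₁₀(23.3/10)
  = 4.9 + 5 × 0.367 = 4.9 + 1.84 = 6.74.

6.74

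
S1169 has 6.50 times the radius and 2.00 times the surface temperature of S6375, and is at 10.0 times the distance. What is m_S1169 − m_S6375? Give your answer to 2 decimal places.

L_S1169/L_S6375 = (6.50)²(2.00)⁴ = 676.0.
F_S1169/F_S6375 = (L_S1169/L_S6375)/(d_S1169/d_S6375)² = 676.0/100.0 = 6.760.
m_S1169 − m_S6375 = −2.5 log₁₀(6.760) = -2.07.

-2.07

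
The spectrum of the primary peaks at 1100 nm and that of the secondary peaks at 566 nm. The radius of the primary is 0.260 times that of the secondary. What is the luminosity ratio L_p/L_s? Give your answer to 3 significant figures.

Wien's law gives T ∝ 1/λ_max, so T_p/T_s = λ_s/λ_p = 566/1100 = 0.5145.
Then L ∝ R²T⁴ gives L_p/L_s = (0.260)² × (0.5145)⁴ = 0.06760 × 0.07010 = 0.004739.

0.00474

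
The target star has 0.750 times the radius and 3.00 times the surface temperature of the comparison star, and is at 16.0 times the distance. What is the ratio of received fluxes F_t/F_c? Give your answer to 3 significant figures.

0.178

L_t/L_c = (R_t/R_c)²(T_t/T_c)⁴ = (0.750)² × (3.00)⁴ = 45.56.
F_t/F_c = (L_t/L_c)/(d_t/d_c)² = 45.56 / (16.0)² = 0.1780.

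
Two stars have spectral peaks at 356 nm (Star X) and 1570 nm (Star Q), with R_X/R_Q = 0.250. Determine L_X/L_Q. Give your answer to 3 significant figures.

Wien's law gives T ∝ 1/λ_max, so T_X/T_Q = λ_Q/λ_X = 1570/356 = 4.410.
Then L ∝ R²T⁴ gives L_X/L_Q = (0.250)² × (4.410)⁴ = 0.06250 × 378.3 = 23.64.

23.6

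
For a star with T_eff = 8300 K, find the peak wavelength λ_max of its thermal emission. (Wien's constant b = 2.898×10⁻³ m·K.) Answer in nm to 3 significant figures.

λ_max = b/T = 2.898×10⁻³ / 8300 = 3.49×10^-7 m = 349.2 nm.

349 nm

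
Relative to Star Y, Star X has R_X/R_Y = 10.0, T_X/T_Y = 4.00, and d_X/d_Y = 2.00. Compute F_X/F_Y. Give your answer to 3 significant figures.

L_X/L_Y = (R_X/R_Y)²(T_X/T_Y)⁴ = (10.0)² × (4.00)⁴ = 2.560×10^4.
F_X/F_Y = (L_X/L_Y)/(d_X/d_Y)² = 2.560×10^4 / (2.00)² = 6400.

6.40×10^3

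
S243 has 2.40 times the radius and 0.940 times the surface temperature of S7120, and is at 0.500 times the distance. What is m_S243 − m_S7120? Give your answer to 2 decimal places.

-3.14

L_S243/L_S7120 = (2.40)²(0.940)⁴ = 4.497.
F_S243/F_S7120 = (L_S243/L_S7120)/(d_S243/d_S7120)² = 4.497/0.2500 = 17.99.
m_S243 − m_S7120 = −2.5 log₁₀(17.99) = -3.14.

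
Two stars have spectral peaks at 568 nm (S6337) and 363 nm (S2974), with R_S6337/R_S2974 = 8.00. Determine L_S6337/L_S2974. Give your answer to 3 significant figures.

10.7

Wien's law gives T ∝ 1/λ_max, so T_S6337/T_S2974 = λ_S2974/λ_S6337 = 363/568 = 0.6391.
Then L ∝ R²T⁴ gives L_S6337/L_S2974 = (8.00)² × (0.6391)⁴ = 64.00 × 0.1668 = 10.68.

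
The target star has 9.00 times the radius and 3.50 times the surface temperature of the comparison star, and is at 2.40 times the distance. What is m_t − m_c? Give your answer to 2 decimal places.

-8.31

L_t/L_c = (9.00)²(3.50)⁴ = 1.216×10^4.
F_t/F_c = (L_t/L_c)/(d_t/d_c)² = 1.216×10^4/5.760 = 2110.
m_t − m_c = −2.5 log₁₀(2110) = -8.31.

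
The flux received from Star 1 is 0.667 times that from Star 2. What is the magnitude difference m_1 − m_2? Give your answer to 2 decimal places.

0.44

m_1 − m_2 = −2.5 log₁₀(F_1/F_2) = −2.5 log₁₀(0.667) = −2.5 × (-0.176) = 0.440.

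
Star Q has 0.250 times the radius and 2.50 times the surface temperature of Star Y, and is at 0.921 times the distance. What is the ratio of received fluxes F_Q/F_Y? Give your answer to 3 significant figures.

2.88

L_Q/L_Y = (R_Q/R_Y)²(T_Q/T_Y)⁴ = (0.250)² × (2.50)⁴ = 2.441.
F_Q/F_Y = (L_Q/L_Y)/(d_Q/d_Y)² = 2.441 / (0.921)² = 2.878.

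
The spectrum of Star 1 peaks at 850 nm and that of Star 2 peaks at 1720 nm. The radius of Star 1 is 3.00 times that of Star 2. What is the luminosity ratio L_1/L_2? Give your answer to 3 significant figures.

Wien's law gives T ∝ 1/λ_max, so T_1/T_2 = λ_2/λ_1 = 1720/850 = 2.024.
Then L ∝ R²T⁴ gives L_1/L_2 = (3.00)² × (2.024)⁴ = 9.000 × 16.77 = 150.9.

151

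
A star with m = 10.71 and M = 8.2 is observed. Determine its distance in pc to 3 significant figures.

m − M = 5 log₁₀(d/10 pc)
10.71 − (8.2) = 2.51 = 5 log₁₀(d/10)
d = 10 × 10^(2.51/5) = 10 × 10^0.502 = 31.77 pc.

31.8 pc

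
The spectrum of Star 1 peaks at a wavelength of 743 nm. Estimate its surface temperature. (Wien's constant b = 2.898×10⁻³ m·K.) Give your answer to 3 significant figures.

3.90×10^3 K

T = b/λ_max = 2.898×10⁻³ / (743×10⁻⁹) = 3900 K.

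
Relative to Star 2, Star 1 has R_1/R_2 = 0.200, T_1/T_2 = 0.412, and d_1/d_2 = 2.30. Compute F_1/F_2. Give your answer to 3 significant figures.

L_1/L_2 = (R_1/R_2)²(T_1/T_2)⁴ = (0.200)² × (0.412)⁴ = 0.001153.
F_1/F_2 = (L_1/L_2)/(d_1/d_2)² = 0.001153 / (2.30)² = 2.179×10^-4.

2.18×10^-4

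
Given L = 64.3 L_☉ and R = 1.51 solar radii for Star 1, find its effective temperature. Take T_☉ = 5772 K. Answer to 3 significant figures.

T/T_☉ = (L/L_☉)^(1/4) / (R/R_☉)^(1/2)
T = 5772 × (64.3)^(1/4) / √(1.51) = 5772 × 2.832 / 1.229 = 1.330×10^4 K.

1.33×10^4 K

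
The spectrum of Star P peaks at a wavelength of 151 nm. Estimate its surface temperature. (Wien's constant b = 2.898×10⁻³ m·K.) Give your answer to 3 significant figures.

T = b/λ_max = 2.898×10⁻³ / (151×10⁻⁹) = 1.919×10^4 K.

1.92×10^4 K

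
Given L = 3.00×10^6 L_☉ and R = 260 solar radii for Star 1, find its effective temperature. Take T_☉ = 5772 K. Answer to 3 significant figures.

1.49×10^4 K

T/T_☉ = (L/L_☉)^(1/4) / (R/R_☉)^(1/2)
T = 5772 × (3.00×10^6)^(1/4) / √(260) = 5772 × 41.62 / 16.12 = 1.490×10^4 K.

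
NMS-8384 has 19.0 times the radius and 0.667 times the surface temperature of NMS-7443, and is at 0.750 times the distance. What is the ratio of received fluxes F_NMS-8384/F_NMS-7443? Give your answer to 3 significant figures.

127

L_NMS-8384/L_NMS-7443 = (R_NMS-8384/R_NMS-7443)²(T_NMS-8384/T_NMS-7443)⁴ = (19.0)² × (0.667)⁴ = 71.45.
F_NMS-8384/F_NMS-7443 = (L_NMS-8384/L_NMS-7443)/(d_NMS-8384/d_NMS-7443)² = 71.45 / (0.750)² = 127.0.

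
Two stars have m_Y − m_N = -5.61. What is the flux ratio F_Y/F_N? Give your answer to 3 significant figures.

175

F_Y/F_N = 10^(−(m_Y − m_N)/2.5) = 10^(5.61/2.5) = 10^2.244 = 175.4.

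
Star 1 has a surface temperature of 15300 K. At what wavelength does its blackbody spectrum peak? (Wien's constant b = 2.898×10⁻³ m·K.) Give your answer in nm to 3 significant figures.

189 nm

λ_max = b/T = 2.898×10⁻³ / 15300 = 1.89×10^-7 m = 189.4 nm.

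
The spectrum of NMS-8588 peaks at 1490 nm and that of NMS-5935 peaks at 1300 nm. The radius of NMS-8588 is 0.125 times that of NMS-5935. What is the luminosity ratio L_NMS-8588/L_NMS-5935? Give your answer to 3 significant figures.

0.00905

Wien's law gives T ∝ 1/λ_max, so T_NMS-8588/T_NMS-5935 = λ_NMS-5935/λ_NMS-8588 = 1300/1490 = 0.8725.
Then L ∝ R²T⁴ gives L_NMS-8588/L_NMS-5935 = (0.125)² × (0.8725)⁴ = 0.01562 × 0.5795 = 0.009054.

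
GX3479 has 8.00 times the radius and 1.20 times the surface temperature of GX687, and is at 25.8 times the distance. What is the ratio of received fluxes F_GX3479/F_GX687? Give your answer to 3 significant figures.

L_GX3479/L_GX687 = (R_GX3479/R_GX687)²(T_GX3479/T_GX687)⁴ = (8.00)² × (1.20)⁴ = 132.7.
F_GX3479/F_GX687 = (L_GX3479/L_GX687)/(d_GX3479/d_GX687)² = 132.7 / (25.8)² = 0.1994.

0.199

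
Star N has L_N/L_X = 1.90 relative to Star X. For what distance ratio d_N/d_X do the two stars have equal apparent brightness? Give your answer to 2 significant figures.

Equal flux requires L_N/d_N² = L_X/d_X², so d_N/d_X = √(L_N/L_X)
= √(1.90) = 1.378.

1.4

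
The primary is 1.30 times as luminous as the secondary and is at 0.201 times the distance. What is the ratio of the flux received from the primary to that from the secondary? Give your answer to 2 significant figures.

F = L/(4πd²), so F_p/F_s = (L_p/L_s) / (d_p/d_s)²
= 1.30 / (0.201)² = 1.30 / 0.04040 = 32.18.

32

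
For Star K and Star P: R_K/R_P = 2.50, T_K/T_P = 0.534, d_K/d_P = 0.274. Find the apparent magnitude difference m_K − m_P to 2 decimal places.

L_K/L_P = (2.50)²(0.534)⁴ = 0.5082.
F_K/F_P = (L_K/L_P)/(d_K/d_P)² = 0.5082/0.07508 = 6.769.
m_K − m_P = −2.5 log₁₀(6.769) = -2.08.

-2.08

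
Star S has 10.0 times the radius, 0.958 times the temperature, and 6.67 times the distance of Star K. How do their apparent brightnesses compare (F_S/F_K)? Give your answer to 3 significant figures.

1.89

L_S/L_K = (R_S/R_K)²(T_S/T_K)⁴ = (10.0)² × (0.958)⁴ = 84.23.
F_S/F_K = (L_S/L_K)/(d_S/d_K)² = 84.23 / (6.67)² = 1.893.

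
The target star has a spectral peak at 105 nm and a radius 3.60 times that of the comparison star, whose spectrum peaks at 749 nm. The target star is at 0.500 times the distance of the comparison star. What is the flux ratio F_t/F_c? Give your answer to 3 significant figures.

Wien's law: T_t/T_c = λ_c/λ_t = 749/105 = 7.133.
L_t/L_c = (R_t/R_c)²(T_t/T_c)⁴ = (3.60)²(7.133)⁴ = 3.356×10^4.
F_t/F_c = (L_t/L_c)/(d_t/d_c)² = 3.356×10^4/(0.500)² = 1.342×10^5.

1.34×10^5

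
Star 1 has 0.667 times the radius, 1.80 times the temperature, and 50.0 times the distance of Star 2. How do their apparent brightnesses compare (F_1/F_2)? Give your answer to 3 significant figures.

L_1/L_2 = (R_1/R_2)²(T_1/T_2)⁴ = (0.667)² × (1.80)⁴ = 4.670.
F_1/F_2 = (L_1/L_2)/(d_1/d_2)² = 4.670 / (50.0)² = 0.001868.

0.00187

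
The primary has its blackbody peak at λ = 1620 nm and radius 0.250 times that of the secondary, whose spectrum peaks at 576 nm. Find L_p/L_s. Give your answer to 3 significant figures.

Wien's law gives T ∝ 1/λ_max, so T_p/T_s = λ_s/λ_p = 576/1620 = 0.3556.
Then L ∝ R²T⁴ gives L_p/L_s = (0.250)² × (0.3556)⁴ = 0.06250 × 0.01598 = 9.989×10^-4.

9.99×10^-4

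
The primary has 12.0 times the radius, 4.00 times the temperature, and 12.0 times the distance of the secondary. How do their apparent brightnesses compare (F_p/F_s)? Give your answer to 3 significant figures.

256

L_p/L_s = (R_p/R_s)²(T_p/T_s)⁴ = (12.0)² × (4.00)⁴ = 3.686×10^4.
F_p/F_s = (L_p/L_s)/(d_p/d_s)² = 3.686×10^4 / (12.0)² = 256.0.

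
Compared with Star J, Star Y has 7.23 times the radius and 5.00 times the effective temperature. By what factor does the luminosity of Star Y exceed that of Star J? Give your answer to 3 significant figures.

From the Stefan–Boltzmann law, L ∝ R²T⁴, so
L_Y/L_J = (R_Y/R_J)² (T_Y/T_J)⁴ = (7.23)² × (5.00)⁴ = 52.27 × 625.0 = 3.267×10^4.

3.27×10^4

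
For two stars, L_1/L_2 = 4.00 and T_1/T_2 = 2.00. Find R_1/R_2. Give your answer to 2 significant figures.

0.50

L ∝ R²T⁴ gives R ∝ √L / T², so
R_1/R_2 = √(4.00) / (2.00)² = 2.000 / 4.000 = 0.5000.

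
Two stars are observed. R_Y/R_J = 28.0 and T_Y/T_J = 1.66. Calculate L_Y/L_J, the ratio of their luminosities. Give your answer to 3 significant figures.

5.95×10^3

From the Stefan–Boltzmann law, L ∝ R²T⁴, so
L_Y/L_J = (R_Y/R_J)² (T_Y/T_J)⁴ = (28.0)² × (1.66)⁴ = 784.0 × 7.593 = 5953.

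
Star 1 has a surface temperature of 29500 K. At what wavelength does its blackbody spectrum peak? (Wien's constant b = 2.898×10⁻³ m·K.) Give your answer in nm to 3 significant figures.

98.2 nm

λ_max = b/T = 2.898×10⁻³ / 29500 = 9.82×10^-8 m = 98.24 nm.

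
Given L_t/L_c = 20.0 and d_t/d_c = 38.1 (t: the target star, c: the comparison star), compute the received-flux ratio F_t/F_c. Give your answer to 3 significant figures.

F = L/(4πd²), so F_t/F_c = (L_t/L_c) / (d_t/d_c)²
= 20.0 / (38.1)² = 20.0 / 1452 = 0.01378.

0.0138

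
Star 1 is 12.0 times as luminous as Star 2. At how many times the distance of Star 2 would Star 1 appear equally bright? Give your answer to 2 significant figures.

Equal flux requires L_1/d_1² = L_2/d_2², so d_1/d_2 = √(L_1/L_2)
= √(12.0) = 3.464.

3.5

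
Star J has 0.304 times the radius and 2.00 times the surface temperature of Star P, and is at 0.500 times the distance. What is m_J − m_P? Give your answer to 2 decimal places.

-1.93

L_J/L_P = (0.304)²(2.00)⁴ = 1.479.
F_J/F_P = (L_J/L_P)/(d_J/d_P)² = 1.479/0.2500 = 5.915.
m_J − m_P = −2.5 log₁₀(5.915) = -1.93.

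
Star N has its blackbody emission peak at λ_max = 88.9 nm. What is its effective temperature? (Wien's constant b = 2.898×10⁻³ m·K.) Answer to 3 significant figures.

3.26×10^4 K

T = b/λ_max = 2.898×10⁻³ / (88.9×10⁻⁹) = 3.260×10^4 K.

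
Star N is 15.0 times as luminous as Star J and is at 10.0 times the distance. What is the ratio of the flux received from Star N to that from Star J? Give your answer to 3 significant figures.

F = L/(4πd²), so F_N/F_J = (L_N/L_J) / (d_N/d_J)²
= 15.0 / (10.0)² = 15.0 / 100.0 = 0.1500.

0.150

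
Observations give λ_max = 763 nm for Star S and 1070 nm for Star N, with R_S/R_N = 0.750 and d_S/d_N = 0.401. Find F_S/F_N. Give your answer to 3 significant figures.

13.5

Wien's law: T_S/T_N = λ_N/λ_S = 1070/763 = 1.402.
L_S/L_N = (R_S/R_N)²(T_S/T_N)⁴ = (0.750)²(1.402)⁴ = 2.176.
F_S/F_N = (L_S/L_N)/(d_S/d_N)² = 2.176/(0.401)² = 13.53.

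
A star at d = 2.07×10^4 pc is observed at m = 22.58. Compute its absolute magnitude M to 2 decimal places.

M = m − 5 log₁₀(d/10 pc) = 22.58 − 5 log₁₀(2.07×10^4/10)
  = 22.58 − 5 × 3.316 = 22.58 − 16.58 = 6.00.

6.00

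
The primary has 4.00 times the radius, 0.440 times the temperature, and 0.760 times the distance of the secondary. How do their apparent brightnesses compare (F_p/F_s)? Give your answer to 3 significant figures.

1.04

L_p/L_s = (R_p/R_s)²(T_p/T_s)⁴ = (4.00)² × (0.440)⁴ = 0.5997.
F_p/F_s = (L_p/L_s)/(d_p/d_s)² = 0.5997 / (0.760)² = 1.038.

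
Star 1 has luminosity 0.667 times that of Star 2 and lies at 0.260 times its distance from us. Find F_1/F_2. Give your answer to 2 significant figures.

9.9

F = L/(4πd²), so F_1/F_2 = (L_1/L_2) / (d_1/d_2)²
= 0.667 / (0.260)² = 0.667 / 0.06760 = 9.867.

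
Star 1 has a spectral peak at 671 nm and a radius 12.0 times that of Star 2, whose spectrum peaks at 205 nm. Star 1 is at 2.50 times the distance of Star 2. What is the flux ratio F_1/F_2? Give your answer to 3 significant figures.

0.201

Wien's law: T_1/T_2 = λ_2/λ_1 = 205/671 = 0.3055.
L_1/L_2 = (R_1/R_2)²(T_1/T_2)⁴ = (12.0)²(0.3055)⁴ = 1.255.
F_1/F_2 = (L_1/L_2)/(d_1/d_2)² = 1.255/(2.50)² = 0.2007.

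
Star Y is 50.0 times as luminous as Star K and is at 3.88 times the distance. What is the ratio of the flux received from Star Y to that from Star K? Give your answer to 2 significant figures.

F = L/(4πd²), so F_Y/F_K = (L_Y/L_K) / (d_Y/d_K)²
= 50.0 / (3.88)² = 50.0 / 15.05 = 3.321.

3.3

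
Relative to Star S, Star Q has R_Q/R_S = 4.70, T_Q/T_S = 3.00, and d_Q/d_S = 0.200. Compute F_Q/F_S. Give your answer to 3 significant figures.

4.47×10^4

L_Q/L_S = (R_Q/R_S)²(T_Q/T_S)⁴ = (4.70)² × (3.00)⁴ = 1789.
F_Q/F_S = (L_Q/L_S)/(d_Q/d_S)² = 1789 / (0.200)² = 4.473×10^4.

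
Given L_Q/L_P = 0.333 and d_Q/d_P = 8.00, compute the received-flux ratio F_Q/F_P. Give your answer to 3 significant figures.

F = L/(4πd²), so F_Q/F_P = (L_Q/L_P) / (d_Q/d_P)²
= 0.333 / (8.00)² = 0.333 / 64.00 = 0.005203.

0.00520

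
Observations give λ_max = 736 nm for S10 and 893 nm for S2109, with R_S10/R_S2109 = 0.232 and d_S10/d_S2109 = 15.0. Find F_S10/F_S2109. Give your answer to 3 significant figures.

Wien's law: T_S10/T_S2109 = λ_S2109/λ_S10 = 893/736 = 1.213.
L_S10/L_S2109 = (R_S10/R_S2109)²(T_S10/T_S2109)⁴ = (0.232)²(1.213)⁴ = 0.1166.
F_S10/F_S2109 = (L_S10/L_S2109)/(d_S10/d_S2109)² = 0.1166/(15.0)² = 5.184×10^-4.

5.18×10^-4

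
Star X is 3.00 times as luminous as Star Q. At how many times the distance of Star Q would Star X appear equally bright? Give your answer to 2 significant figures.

1.7

Equal flux requires L_X/d_X² = L_Q/d_Q², so d_X/d_Q = √(L_X/L_Q)
= √(3.00) = 1.732.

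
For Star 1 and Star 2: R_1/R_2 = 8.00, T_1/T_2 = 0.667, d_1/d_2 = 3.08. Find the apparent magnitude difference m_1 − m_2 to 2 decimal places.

-0.31

L_1/L_2 = (8.00)²(0.667)⁴ = 12.67.
F_1/F_2 = (L_1/L_2)/(d_1/d_2)² = 12.67/9.486 = 1.335.
m_1 − m_2 = −2.5 log₁₀(1.335) = -0.31.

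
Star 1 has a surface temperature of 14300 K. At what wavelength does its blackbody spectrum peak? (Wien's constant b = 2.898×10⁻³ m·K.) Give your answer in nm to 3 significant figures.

λ_max = b/T = 2.898×10⁻³ / 14300 = 2.03×10^-7 m = 202.7 nm.

203 nm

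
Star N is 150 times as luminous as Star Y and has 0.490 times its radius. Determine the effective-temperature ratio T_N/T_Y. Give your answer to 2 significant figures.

5.0

L ∝ R²T⁴ gives T ∝ (L/R²)^(1/4), so
T_N/T_Y = (150 / 0.490²)^(1/4) = (624.7)^(1/4) = 4.999.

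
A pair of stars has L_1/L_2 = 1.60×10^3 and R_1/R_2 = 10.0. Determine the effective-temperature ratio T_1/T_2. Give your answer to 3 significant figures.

2.00

L ∝ R²T⁴ gives T ∝ (L/R²)^(1/4), so
T_1/T_2 = (1.60×10^3 / 10.0²)^(1/4) = (16.00)^(1/4) = 2.000.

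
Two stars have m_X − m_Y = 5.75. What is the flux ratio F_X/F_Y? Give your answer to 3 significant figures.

0.00501

F_X/F_Y = 10^(−(m_X − m_Y)/2.5) = 10^(-5.75/2.5) = 10^-2.300 = 0.005012.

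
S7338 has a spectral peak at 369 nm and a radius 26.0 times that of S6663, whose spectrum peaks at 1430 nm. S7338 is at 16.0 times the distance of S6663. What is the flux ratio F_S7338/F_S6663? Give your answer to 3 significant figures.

596

Wien's law: T_S7338/T_S6663 = λ_S6663/λ_S7338 = 1430/369 = 3.875.
L_S7338/L_S6663 = (R_S7338/R_S6663)²(T_S7338/T_S6663)⁴ = (26.0)²(3.875)⁴ = 1.525×10^5.
F_S7338/F_S6663 = (L_S7338/L_S6663)/(d_S7338/d_S6663)² = 1.525×10^5/(16.0)² = 595.6.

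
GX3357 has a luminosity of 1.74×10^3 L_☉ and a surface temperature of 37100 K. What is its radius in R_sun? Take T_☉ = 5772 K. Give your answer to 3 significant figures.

1.01 R_sun

R/R_☉ = √(L/L_☉) / (T/T_☉)² = √(1.74×10^3) / (6.428)²
       = 41.71 / 41.31 = 1.010.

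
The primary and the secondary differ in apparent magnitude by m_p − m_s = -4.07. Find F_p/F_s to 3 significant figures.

F_p/F_s = 10^(−(m_p − m_s)/2.5) = 10^(4.07/2.5) = 10^1.628 = 42.46.

42.5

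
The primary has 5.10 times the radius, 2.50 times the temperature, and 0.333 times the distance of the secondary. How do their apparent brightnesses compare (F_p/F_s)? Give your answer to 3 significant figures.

9.16×10^3

L_p/L_s = (R_p/R_s)²(T_p/T_s)⁴ = (5.10)² × (2.50)⁴ = 1016.
F_p/F_s = (L_p/L_s)/(d_p/d_s)² = 1016 / (0.333)² = 9162.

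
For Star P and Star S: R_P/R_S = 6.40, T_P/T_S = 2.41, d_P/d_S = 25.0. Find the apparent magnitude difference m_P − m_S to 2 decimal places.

L_P/L_S = (6.40)²(2.41)⁴ = 1382.
F_P/F_S = (L_P/L_S)/(d_P/d_S)² = 1382/625.0 = 2.211.
m_P − m_S = −2.5 log₁₀(2.211) = -0.86.

-0.86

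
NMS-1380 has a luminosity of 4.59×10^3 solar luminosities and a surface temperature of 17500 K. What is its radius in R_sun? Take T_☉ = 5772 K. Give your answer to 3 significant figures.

R/R_☉ = √(L/L_☉) / (T/T_☉)² = √(4.59×10^3) / (3.032)²
       = 67.75 / 9.192 = 7.370.

7.37 R_sun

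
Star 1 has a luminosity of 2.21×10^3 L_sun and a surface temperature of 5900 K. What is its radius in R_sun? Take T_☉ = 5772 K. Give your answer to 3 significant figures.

R/R_☉ = √(L/L_☉) / (T/T_☉)² = √(2.21×10^3) / (1.022)²
       = 47.01 / 1.045 = 44.99.

45.0 R_sun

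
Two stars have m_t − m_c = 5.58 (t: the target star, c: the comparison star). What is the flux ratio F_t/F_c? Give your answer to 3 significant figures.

F_t/F_c = 10^(−(m_t − m_c)/2.5) = 10^(-5.58/2.5) = 10^-2.232 = 0.005861.

0.00586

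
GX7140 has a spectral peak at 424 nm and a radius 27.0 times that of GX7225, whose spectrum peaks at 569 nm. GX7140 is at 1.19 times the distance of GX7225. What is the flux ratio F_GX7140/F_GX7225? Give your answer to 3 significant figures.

Wien's law: T_GX7140/T_GX7225 = λ_GX7225/λ_GX7140 = 569/424 = 1.342.
L_GX7140/L_GX7225 = (R_GX7140/R_GX7225)²(T_GX7140/T_GX7225)⁴ = (27.0)²(1.342)⁴ = 2364.
F_GX7140/F_GX7225 = (L_GX7140/L_GX7225)/(d_GX7140/d_GX7225)² = 2364/(1.19)² = 1670.

1.67×10^3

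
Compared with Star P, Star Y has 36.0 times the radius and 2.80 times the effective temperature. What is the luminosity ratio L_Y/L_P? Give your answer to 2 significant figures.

From the Stefan–Boltzmann law, L ∝ R²T⁴, so
L_Y/L_P = (R_Y/R_P)² (T_Y/T_P)⁴ = (36.0)² × (2.80)⁴ = 1296 × 61.47 = 7.966×10^4.

8.0×10^4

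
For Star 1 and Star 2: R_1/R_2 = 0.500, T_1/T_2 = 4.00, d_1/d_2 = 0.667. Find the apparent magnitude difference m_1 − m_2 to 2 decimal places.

-5.39

L_1/L_2 = (0.500)²(4.00)⁴ = 64.00.
F_1/F_2 = (L_1/L_2)/(d_1/d_2)² = 64.00/0.4449 = 143.9.
m_1 − m_2 = −2.5 log₁₀(143.9) = -5.39.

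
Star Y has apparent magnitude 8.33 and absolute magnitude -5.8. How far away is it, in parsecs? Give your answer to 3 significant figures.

m − M = 5 log₁₀(d/10 pc)
8.33 − (-5.8) = 14.13 = 5 log₁₀(d/10)
d = 10 × 10^(14.13/5) = 10 × 10^2.826 = 6699 pc.

6.70×10^3 pc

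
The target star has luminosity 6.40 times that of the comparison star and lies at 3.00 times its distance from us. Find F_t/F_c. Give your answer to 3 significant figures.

F = L/(4πd²), so F_t/F_c = (L_t/L_c) / (d_t/d_c)²
= 6.40 / (3.00)² = 6.40 / 9.000 = 0.7111.

0.711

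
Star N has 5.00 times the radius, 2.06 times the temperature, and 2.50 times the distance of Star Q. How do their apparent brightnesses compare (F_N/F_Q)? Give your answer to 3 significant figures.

L_N/L_Q = (R_N/R_Q)²(T_N/T_Q)⁴ = (5.00)² × (2.06)⁴ = 450.2.
F_N/F_Q = (L_N/L_Q)/(d_N/d_Q)² = 450.2 / (2.50)² = 72.03.

72.0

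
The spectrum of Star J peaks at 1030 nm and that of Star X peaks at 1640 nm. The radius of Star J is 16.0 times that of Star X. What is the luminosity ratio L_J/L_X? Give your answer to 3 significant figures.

Wien's law gives T ∝ 1/λ_max, so T_J/T_X = λ_X/λ_J = 1640/1030 = 1.592.
Then L ∝ R²T⁴ gives L_J/L_X = (16.0)² × (1.592)⁴ = 256.0 × 6.427 = 1645.

1.65×10^3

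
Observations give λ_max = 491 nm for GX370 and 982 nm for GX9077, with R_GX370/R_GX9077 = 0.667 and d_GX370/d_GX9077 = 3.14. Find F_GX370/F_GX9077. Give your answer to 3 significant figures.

Wien's law: T_GX370/T_GX9077 = λ_GX9077/λ_GX370 = 982/491 = 2.000.
L_GX370/L_GX9077 = (R_GX370/R_GX9077)²(T_GX370/T_GX9077)⁴ = (0.667)²(2.000)⁴ = 7.118.
F_GX370/F_GX9077 = (L_GX370/L_GX9077)/(d_GX370/d_GX9077)² = 7.118/(3.14)² = 0.7220.

0.722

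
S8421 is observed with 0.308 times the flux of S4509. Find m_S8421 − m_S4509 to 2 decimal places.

1.28

m_S8421 − m_S4509 = −2.5 log₁₀(F_S8421/F_S4509) = −2.5 log₁₀(0.308) = −2.5 × (-0.511) = 1.279.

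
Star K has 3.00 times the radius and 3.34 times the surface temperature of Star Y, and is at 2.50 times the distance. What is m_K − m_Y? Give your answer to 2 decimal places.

L_K/L_Y = (3.00)²(3.34)⁴ = 1120.
F_K/F_Y = (L_K/L_Y)/(d_K/d_Y)² = 1120/6.250 = 179.2.
m_K − m_Y = −2.5 log₁₀(179.2) = -5.63.

-5.63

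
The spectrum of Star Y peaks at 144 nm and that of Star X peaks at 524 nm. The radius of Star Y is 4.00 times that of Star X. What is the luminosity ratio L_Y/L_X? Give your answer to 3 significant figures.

Wien's law gives T ∝ 1/λ_max, so T_Y/T_X = λ_X/λ_Y = 524/144 = 3.639.
Then L ∝ R²T⁴ gives L_Y/L_X = (4.00)² × (3.639)⁴ = 16.00 × 175.3 = 2805.

2.81×10^3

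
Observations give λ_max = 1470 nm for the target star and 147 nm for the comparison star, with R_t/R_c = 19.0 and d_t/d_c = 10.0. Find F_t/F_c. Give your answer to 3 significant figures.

Wien's law: T_t/T_c = λ_c/λ_t = 147/1470 = 0.1000.
L_t/L_c = (R_t/R_c)²(T_t/T_c)⁴ = (19.0)²(0.1000)⁴ = 0.03610.
F_t/F_c = (L_t/L_c)/(d_t/d_c)² = 0.03610/(10.0)² = 3.610×10^-4.

3.61×10^-4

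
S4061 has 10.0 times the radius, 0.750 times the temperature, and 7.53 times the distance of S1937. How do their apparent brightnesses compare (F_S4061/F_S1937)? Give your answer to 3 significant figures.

0.558

L_S4061/L_S1937 = (R_S4061/R_S1937)²(T_S4061/T_S1937)⁴ = (10.0)² × (0.750)⁴ = 31.64.
F_S4061/F_S1937 = (L_S4061/L_S1937)/(d_S4061/d_S1937)² = 31.64 / (7.53)² = 0.5580.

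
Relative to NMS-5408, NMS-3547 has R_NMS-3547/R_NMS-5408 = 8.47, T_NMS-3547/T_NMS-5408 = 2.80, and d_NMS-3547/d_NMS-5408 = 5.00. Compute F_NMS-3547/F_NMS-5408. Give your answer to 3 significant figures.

176

L_NMS-3547/L_NMS-5408 = (R_NMS-3547/R_NMS-5408)²(T_NMS-3547/T_NMS-5408)⁴ = (8.47)² × (2.80)⁴ = 4410.
F_NMS-3547/F_NMS-5408 = (L_NMS-3547/L_NMS-5408)/(d_NMS-3547/d_NMS-5408)² = 4410 / (5.00)² = 176.4.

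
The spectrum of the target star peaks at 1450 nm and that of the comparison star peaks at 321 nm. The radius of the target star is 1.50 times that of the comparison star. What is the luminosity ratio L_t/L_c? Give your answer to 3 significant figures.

Wien's law gives T ∝ 1/λ_max, so T_t/T_c = λ_c/λ_t = 321/1450 = 0.2214.
Then L ∝ R²T⁴ gives L_t/L_c = (1.50)² × (0.2214)⁴ = 2.250 × 0.002402 = 0.005404.

0.00540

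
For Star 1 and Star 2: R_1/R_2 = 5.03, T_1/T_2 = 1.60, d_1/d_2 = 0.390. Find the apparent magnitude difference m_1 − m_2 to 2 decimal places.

-7.59

L_1/L_2 = (5.03)²(1.60)⁴ = 165.8.
F_1/F_2 = (L_1/L_2)/(d_1/d_2)² = 165.8/0.1521 = 1090.
m_1 − m_2 = −2.5 log₁₀(1090) = -7.59.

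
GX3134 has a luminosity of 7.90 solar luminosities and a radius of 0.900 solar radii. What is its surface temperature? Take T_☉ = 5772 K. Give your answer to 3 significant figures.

1.02×10^4 K

T/T_☉ = (L/L_☉)^(1/4) / (R/R_☉)^(1/2)
T = 5772 × (7.90)^(1/4) / √(0.900) = 5772 × 1.677 / 0.9487 = 1.020×10^4 K.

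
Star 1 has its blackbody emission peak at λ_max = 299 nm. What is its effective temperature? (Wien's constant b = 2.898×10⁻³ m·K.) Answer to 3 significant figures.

T = b/λ_max = 2.898×10⁻³ / (299×10⁻⁹) = 9692 K.

9.69×10^3 K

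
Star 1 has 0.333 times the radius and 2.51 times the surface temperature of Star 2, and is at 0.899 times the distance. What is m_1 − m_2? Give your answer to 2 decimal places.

-1.84

L_1/L_2 = (0.333)²(2.51)⁴ = 4.401.
F_1/F_2 = (L_1/L_2)/(d_1/d_2)² = 4.401/0.8082 = 5.446.
m_1 − m_2 = −2.5 log₁₀(5.446) = -1.84.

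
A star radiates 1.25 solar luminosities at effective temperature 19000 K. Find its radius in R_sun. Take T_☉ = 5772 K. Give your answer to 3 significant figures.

R/R_☉ = √(L/L_☉) / (T/T_☉)² = √(1.25) / (3.292)²
       = 1.118 / 10.84 = 0.1032.

0.103 R_sun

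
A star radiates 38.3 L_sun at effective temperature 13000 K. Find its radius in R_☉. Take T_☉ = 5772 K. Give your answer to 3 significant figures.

R/R_☉ = √(L/L_☉) / (T/T_☉)² = √(38.3) / (2.252)²
       = 6.189 / 5.073 = 1.220.

1.22 R_☉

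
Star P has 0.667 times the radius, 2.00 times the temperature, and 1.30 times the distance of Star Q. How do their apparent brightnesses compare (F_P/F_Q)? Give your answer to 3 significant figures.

4.21

L_P/L_Q = (R_P/R_Q)²(T_P/T_Q)⁴ = (0.667)² × (2.00)⁴ = 7.118.
F_P/F_Q = (L_P/L_Q)/(d_P/d_Q)² = 7.118 / (1.30)² = 4.212.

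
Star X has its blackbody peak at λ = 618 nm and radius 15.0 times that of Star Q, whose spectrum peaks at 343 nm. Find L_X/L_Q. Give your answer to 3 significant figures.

21.4

Wien's law gives T ∝ 1/λ_max, so T_X/T_Q = λ_Q/λ_X = 343/618 = 0.5550.
Then L ∝ R²T⁴ gives L_X/L_Q = (15.0)² × (0.5550)⁴ = 225.0 × 0.09489 = 21.35.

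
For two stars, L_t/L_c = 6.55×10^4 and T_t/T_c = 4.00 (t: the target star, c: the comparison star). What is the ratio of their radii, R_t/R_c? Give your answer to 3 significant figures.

16.0

L ∝ R²T⁴ gives R ∝ √L / T², so
R_t/R_c = √(6.55×10^4) / (4.00)² = 255.9 / 16.00 = 16.00.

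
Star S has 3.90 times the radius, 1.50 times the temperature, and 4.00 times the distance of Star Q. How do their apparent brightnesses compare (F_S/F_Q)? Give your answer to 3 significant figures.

L_S/L_Q = (R_S/R_Q)²(T_S/T_Q)⁴ = (3.90)² × (1.50)⁴ = 77.00.
F_S/F_Q = (L_S/L_Q)/(d_S/d_Q)² = 77.00 / (4.00)² = 4.813.

4.81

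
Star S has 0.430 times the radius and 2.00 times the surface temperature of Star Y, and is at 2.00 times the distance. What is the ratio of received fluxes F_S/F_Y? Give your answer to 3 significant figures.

0.740

L_S/L_Y = (R_S/R_Y)²(T_S/T_Y)⁴ = (0.430)² × (2.00)⁴ = 2.958.
F_S/F_Y = (L_S/L_Y)/(d_S/d_Y)² = 2.958 / (2.00)² = 0.7396.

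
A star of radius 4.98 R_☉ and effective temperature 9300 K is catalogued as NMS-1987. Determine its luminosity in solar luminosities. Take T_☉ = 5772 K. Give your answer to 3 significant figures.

L/L_☉ = (R/R_☉)² (T/T_☉)⁴ = (4.98)² × (9300/5772)⁴
       = 24.80 × (1.611)⁴ = 24.80 × 6.739 = 167.1.

167 solar luminosities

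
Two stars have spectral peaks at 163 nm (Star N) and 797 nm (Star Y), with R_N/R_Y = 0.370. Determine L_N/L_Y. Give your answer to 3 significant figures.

78.3

Wien's law gives T ∝ 1/λ_max, so T_N/T_Y = λ_Y/λ_N = 797/163 = 4.890.
Then L ∝ R²T⁴ gives L_N/L_Y = (0.370)² × (4.890)⁴ = 0.1369 × 571.6 = 78.25.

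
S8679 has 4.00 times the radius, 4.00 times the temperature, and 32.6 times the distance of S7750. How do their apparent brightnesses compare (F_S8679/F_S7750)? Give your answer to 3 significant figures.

L_S8679/L_S7750 = (R_S8679/R_S7750)²(T_S8679/T_S7750)⁴ = (4.00)² × (4.00)⁴ = 4096.
F_S8679/F_S7750 = (L_S8679/L_S7750)/(d_S8679/d_S7750)² = 4096 / (32.6)² = 3.854.

3.85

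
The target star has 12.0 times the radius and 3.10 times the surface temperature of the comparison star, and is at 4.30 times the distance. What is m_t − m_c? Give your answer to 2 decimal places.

-7.14

L_t/L_c = (12.0)²(3.10)⁴ = 1.330×10^4.
F_t/F_c = (L_t/L_c)/(d_t/d_c)² = 1.330×10^4/18.49 = 719.2.
m_t − m_c = −2.5 log₁₀(719.2) = -7.14.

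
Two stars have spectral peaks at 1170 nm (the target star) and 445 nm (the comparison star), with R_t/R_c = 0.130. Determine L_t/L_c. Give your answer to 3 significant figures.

Wien's law gives T ∝ 1/λ_max, so T_t/T_c = λ_c/λ_t = 445/1170 = 0.3803.
Then L ∝ R²T⁴ gives L_t/L_c = (0.130)² × (0.3803)⁴ = 0.01690 × 0.02093 = 3.537×10^-4.

3.54×10^-4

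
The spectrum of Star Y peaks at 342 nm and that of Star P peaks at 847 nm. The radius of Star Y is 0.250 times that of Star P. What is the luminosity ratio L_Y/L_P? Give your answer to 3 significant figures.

2.35

Wien's law gives T ∝ 1/λ_max, so T_Y/T_P = λ_P/λ_Y = 847/342 = 2.477.
Then L ∝ R²T⁴ gives L_Y/L_P = (0.250)² × (2.477)⁴ = 0.06250 × 37.62 = 2.351.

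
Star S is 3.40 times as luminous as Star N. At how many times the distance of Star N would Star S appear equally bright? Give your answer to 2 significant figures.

Equal flux requires L_S/d_S² = L_N/d_N², so d_S/d_N = √(L_S/L_N)
= √(3.40) = 1.844.

1.8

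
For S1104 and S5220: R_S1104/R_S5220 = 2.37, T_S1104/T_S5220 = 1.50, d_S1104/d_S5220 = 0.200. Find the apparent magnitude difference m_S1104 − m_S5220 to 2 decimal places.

-7.13

L_S1104/L_S5220 = (2.37)²(1.50)⁴ = 28.44.
F_S1104/F_S5220 = (L_S1104/L_S5220)/(d_S1104/d_S5220)² = 28.44/0.04000 = 710.9.
m_S1104 − m_S5220 = −2.5 log₁₀(710.9) = -7.13.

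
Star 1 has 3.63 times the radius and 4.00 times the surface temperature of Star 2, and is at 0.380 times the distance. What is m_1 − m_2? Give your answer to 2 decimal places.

L_1/L_2 = (3.63)²(4.00)⁴ = 3373.
F_1/F_2 = (L_1/L_2)/(d_1/d_2)² = 3373/0.1444 = 2.336×10^4.
m_1 − m_2 = −2.5 log₁₀(2.336×10^4) = -10.92.

-10.92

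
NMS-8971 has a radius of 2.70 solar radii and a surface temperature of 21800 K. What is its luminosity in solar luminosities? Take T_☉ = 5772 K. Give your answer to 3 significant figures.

L/L_☉ = (R/R_☉)² (T/T_☉)⁴ = (2.70)² × (21800/5772)⁴
       = 7.290 × (3.777)⁴ = 7.290 × 203.5 = 1483.

1.48×10^3 solar luminosities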